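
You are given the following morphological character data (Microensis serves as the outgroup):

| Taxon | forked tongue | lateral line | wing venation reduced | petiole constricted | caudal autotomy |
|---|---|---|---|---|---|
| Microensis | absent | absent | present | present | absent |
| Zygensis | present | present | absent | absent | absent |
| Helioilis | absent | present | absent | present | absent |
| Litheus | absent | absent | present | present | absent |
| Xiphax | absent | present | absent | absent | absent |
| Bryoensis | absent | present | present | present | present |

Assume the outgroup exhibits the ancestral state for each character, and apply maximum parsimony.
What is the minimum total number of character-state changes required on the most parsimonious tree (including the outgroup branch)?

Character polarity is set by the outgroup: the derived state is whichever differs from the outgroup's state, so for wing venation reduced, petiole constricted the derived state is 'absent', and for the remaining characters it is 'present'.
forked tongue (derived state 'present') is unique to Zygensis (autapomorphy; uninformative for grouping).
lateral line: derived state 'present' in Bryoensis, Helioilis, Xiphax, and Zygensis only — synapomorphy for {Bryoensis, Helioilis, Xiphax, Zygensis}.
Only Helioilis, Xiphax, and Zygensis show the derived state 'absent' for wing venation reduced, supporting them as a clade.
Only Xiphax and Zygensis show the derived state 'absent' for petiole constricted, supporting them as a clade.
caudal autotomy (derived state 'present') is unique to Bryoensis (autapomorphy; uninformative for grouping).
Most parsimonious ingroup topology: ((((Zygensis,Xiphax),Helioilis),Bryoensis),Litheus).
Changes per character on this tree: forked tongue: 1; lateral line: 1; wing venation reduced: 1; petiole constricted: 1; caudal autotomy: 1.
Total = 5.

5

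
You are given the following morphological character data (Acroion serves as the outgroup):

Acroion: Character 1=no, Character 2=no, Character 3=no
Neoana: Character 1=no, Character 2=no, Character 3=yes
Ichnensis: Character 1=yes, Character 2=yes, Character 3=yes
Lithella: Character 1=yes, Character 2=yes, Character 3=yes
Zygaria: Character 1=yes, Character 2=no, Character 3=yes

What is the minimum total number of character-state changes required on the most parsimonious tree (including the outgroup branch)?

3

The outgroup has state 'no' for every character, so 'yes' is the derived state throughout.
Only Ichnensis, Lithella, and Zygaria show the derived state 'yes' for Character 1, supporting them as a clade.
Only Ichnensis and Lithella show the derived state 'yes' for Character 2, supporting them as a clade.
All ingroup taxa share the derived state 'yes' for Character 3; it defines the ingroup but does not resolve relationships within it.
Most parsimonious ingroup topology: (Neoana,((Ichnensis,Lithella),Zygaria)).
Changes per character on this tree: Character 1: 1; Character 2: 1; Character 3: 1.
Total = 3.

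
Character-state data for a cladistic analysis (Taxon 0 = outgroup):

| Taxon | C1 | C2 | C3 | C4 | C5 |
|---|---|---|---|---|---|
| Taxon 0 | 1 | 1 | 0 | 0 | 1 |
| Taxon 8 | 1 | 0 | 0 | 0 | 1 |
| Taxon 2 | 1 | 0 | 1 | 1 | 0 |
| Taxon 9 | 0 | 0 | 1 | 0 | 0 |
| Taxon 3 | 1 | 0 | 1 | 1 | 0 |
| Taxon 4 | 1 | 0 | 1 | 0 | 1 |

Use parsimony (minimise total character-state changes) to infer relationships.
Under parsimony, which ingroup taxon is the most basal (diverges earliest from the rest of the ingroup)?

Character polarity is set by the outgroup: the derived state is whichever differs from the outgroup's state, so for C1, C2, C5 the derived state is '0', and for the remaining characters it is '1'.
C1 (derived state '0') is unique to Taxon 9 (autapomorphy; uninformative for grouping).
C2 (derived state '0') is shared by all ingroup taxa — unites the whole ingroup.
Only Taxon 2, Taxon 3, Taxon 4, and Taxon 9 show the derived state '1' for C3, supporting them as a clade.
C4: derived state '1' in Taxon 2 and Taxon 3 only — synapomorphy for {Taxon 2, Taxon 3}.
C5 (derived state '0') is shared by Taxon 2, Taxon 3, and Taxon 9 — a synapomorphy uniting that clade.
Most parsimonious ingroup topology: (Taxon 8,(((Taxon 2,Taxon 3),Taxon 9),Taxon 4)).
Taxon 8 is sister to the clade containing all other ingroup taxa, so it is the earliest-diverging (most basal) ingroup lineage.

Taxon 8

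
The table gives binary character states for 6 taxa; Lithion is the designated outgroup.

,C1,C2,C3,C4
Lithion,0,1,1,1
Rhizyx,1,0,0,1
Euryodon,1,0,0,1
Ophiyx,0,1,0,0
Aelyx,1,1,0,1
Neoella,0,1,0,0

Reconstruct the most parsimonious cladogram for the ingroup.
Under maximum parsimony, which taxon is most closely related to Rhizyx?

Character polarity is set by the outgroup: the derived state is whichever differs from the outgroup's state, so for C2, C3, C4 the derived state is '0', and for the remaining characters it is '1'.
C1 (derived state '1') is shared by Aelyx, Euryodon, and Rhizyx — a synapomorphy uniting that clade.
C2: derived state '0' in Euryodon and Rhizyx only — synapomorphy for {Euryodon, Rhizyx}.
All ingroup taxa share the derived state '0' for C3; it defines the ingroup but does not resolve relationships within it.
C4: derived state '0' in Neoella and Ophiyx only — synapomorphy for {Neoella, Ophiyx}.
Most parsimonious ingroup topology: (((Rhizyx,Euryodon),Aelyx),(Ophiyx,Neoella)).
Rhizyx and Euryodon form a cherry on this tree, so they are sister taxa.

Euryodon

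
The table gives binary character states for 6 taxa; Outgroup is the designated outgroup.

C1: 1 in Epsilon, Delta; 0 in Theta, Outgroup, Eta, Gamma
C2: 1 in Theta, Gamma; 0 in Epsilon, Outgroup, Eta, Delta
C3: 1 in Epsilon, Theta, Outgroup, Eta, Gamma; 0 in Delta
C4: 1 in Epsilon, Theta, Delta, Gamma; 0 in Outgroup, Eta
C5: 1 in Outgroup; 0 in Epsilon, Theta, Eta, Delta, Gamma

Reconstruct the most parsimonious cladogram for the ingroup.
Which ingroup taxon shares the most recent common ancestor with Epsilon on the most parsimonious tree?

Delta

Character polarity is set by the outgroup: the derived state is whichever differs from the outgroup's state, so for C3, C5 the derived state is '0', and for the remaining characters it is '1'.
C1: derived state '1' in Delta and Epsilon only — synapomorphy for {Delta, Epsilon}.
C2 (derived state '1') is shared by Gamma and Theta — a synapomorphy uniting that clade.
C3 (derived state '0') is unique to Delta (autapomorphy; uninformative for grouping).
Only Delta, Epsilon, Gamma, and Theta show the derived state '1' for C4, supporting them as a clade.
C5 (derived state '0') is shared by all ingroup taxa — unites the whole ingroup.
Most parsimonious ingroup topology: (((Epsilon,Delta),(Gamma,Theta)),Eta).
Epsilon and Delta form a cherry on this tree, so they are sister taxa.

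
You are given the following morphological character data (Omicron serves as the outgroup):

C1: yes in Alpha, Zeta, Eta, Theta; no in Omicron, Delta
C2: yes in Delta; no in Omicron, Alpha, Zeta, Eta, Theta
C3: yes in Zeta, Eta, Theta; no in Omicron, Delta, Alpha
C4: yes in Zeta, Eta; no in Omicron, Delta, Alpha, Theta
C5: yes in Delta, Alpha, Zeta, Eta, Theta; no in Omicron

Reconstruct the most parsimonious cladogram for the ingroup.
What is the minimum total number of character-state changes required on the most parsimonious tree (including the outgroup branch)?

The outgroup has state 'no' for every character, so 'yes' is the derived state throughout.
Only Alpha, Eta, Theta, and Zeta show the derived state 'yes' for C1, supporting them as a clade.
C2 (derived state 'yes') is unique to Delta (autapomorphy; uninformative for grouping).
C3 (derived state 'yes') is shared by Eta, Theta, and Zeta — a synapomorphy uniting that clade.
Only Eta and Zeta show the derived state 'yes' for C4, supporting them as a clade.
All ingroup taxa share the derived state 'yes' for C5; it defines the ingroup but does not resolve relationships within it.
Most parsimonious ingroup topology: (Delta,(Alpha,((Zeta,Eta),Theta))).
Changes per character on this tree: C1: 1; C2: 1; C3: 1; C4: 1; C5: 1.
Total = 5.

5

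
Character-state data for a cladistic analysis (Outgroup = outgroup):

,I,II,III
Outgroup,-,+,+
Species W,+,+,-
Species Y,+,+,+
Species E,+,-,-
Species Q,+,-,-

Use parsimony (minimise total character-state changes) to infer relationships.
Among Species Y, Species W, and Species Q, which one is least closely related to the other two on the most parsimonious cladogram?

Species Y

Character polarity is set by the outgroup: the derived state is whichever differs from the outgroup's state, so for II, III the derived state is '-', and for the remaining characters it is '+'.
All ingroup taxa share the derived state '+' for I; it defines the ingroup but does not resolve relationships within it.
II (derived state '-') is shared by Species E and Species Q — a synapomorphy uniting that clade.
Only Species E, Species Q, and Species W show the derived state '-' for III, supporting them as a clade.
Most parsimonious ingroup topology: ((Species W,(Species E,Species Q)),Species Y).
Species W and Species Q share a more recent common ancestor with each other than either does with Species Y, so Species Y is the least closely related of the three.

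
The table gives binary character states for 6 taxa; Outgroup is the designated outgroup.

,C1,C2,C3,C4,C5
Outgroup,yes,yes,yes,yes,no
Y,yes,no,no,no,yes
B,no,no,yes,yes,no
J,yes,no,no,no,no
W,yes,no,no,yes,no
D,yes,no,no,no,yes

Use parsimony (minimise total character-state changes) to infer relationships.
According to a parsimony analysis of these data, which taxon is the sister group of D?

Character polarity is set by the outgroup: the derived state is whichever differs from the outgroup's state, so for C1, C2, C3, C4 the derived state is 'no', and for the remaining characters it is 'yes'.
C1: derived state 'no' in B only — an autapomorphy, so it tells us nothing about relationships among taxa.
C2 (derived state 'no') is shared by all ingroup taxa — unites the whole ingroup.
Only D, J, W, and Y show the derived state 'no' for C3, supporting them as a clade.
C4 (derived state 'no') is shared by D, J, and Y — a synapomorphy uniting that clade.
C5 (derived state 'yes') is shared by D and Y — a synapomorphy uniting that clade.
Most parsimonious ingroup topology: ((((Y,D),J),W),B).
D and Y form a cherry on this tree, so they are sister taxa.

Y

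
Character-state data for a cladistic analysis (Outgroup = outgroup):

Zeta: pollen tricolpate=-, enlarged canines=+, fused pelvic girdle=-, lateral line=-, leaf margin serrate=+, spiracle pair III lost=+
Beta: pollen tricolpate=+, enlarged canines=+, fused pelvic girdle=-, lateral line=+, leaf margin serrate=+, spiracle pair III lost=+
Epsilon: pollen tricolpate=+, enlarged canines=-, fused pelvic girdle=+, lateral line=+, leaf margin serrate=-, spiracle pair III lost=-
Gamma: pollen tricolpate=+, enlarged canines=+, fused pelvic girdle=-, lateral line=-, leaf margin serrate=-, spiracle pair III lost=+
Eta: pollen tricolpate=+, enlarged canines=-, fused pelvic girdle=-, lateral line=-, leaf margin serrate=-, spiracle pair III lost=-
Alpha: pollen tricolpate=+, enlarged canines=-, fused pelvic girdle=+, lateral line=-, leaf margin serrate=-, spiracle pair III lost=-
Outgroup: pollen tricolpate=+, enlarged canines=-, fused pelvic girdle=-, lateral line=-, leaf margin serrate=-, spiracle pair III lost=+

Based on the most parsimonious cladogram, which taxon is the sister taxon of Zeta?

Character polarity is set by the outgroup: the derived state is whichever differs from the outgroup's state, so for pollen tricolpate, spiracle pair III lost the derived state is '-', and for the remaining characters it is '+'.
pollen tricolpate (derived state '-') is unique to Zeta (autapomorphy; uninformative for grouping).
enlarged canines (derived state '+') is shared by Beta, Gamma, and Zeta — a synapomorphy uniting that clade.
Only Alpha and Epsilon show the derived state '+' for fused pelvic girdle, supporting them as a clade.
lateral line (state '+') occurs in Beta and Epsilon but conflicts with the nesting implied by the other characters — most parsimoniously interpreted as homoplasy.
Only Beta and Zeta show the derived state '+' for leaf margin serrate, supporting them as a clade.
spiracle pair III lost: derived state '-' in Alpha, Epsilon, and Eta only — synapomorphy for {Alpha, Epsilon, Eta}.
Most parsimonious ingroup topology: (((Alpha,Epsilon),Eta),((Zeta,Beta),Gamma)).
Zeta and Beta form a cherry on this tree, so they are sister taxa.

Beta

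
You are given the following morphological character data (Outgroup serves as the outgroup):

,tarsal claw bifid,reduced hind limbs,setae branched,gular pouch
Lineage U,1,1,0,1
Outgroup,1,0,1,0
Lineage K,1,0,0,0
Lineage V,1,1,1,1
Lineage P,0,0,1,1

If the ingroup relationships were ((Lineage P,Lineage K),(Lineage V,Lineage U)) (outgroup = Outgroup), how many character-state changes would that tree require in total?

Map each character onto ((Lineage P,Lineage K),(Lineage V,Lineage U)) (rooted by Outgroup) and count the minimum state changes it requires (Fitch parsimony):
tarsal claw bifid: 1; reduced hind limbs: 1; setae branched: 2; gular pouch: 2.
Total tree length = 6.

6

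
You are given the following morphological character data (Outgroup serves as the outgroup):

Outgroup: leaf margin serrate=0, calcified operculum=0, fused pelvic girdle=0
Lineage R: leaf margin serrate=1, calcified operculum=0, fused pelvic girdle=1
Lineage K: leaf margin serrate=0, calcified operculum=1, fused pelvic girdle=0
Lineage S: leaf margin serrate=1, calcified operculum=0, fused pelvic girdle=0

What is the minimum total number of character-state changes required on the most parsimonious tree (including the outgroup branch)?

3

The outgroup has state '0' for every character, so '1' is the derived state throughout.
Only Lineage R and Lineage S show the derived state '1' for leaf margin serrate, supporting them as a clade.
calcified operculum (derived state '1') is unique to Lineage K (autapomorphy; uninformative for grouping).
fused pelvic girdle: derived state '1' in Lineage R only — an autapomorphy, so it tells us nothing about relationships among taxa.
Most parsimonious ingroup topology: ((Lineage R,Lineage S),Lineage K).
Changes per character on this tree: leaf margin serrate: 1; calcified operculum: 1; fused pelvic girdle: 1.
Total = 3.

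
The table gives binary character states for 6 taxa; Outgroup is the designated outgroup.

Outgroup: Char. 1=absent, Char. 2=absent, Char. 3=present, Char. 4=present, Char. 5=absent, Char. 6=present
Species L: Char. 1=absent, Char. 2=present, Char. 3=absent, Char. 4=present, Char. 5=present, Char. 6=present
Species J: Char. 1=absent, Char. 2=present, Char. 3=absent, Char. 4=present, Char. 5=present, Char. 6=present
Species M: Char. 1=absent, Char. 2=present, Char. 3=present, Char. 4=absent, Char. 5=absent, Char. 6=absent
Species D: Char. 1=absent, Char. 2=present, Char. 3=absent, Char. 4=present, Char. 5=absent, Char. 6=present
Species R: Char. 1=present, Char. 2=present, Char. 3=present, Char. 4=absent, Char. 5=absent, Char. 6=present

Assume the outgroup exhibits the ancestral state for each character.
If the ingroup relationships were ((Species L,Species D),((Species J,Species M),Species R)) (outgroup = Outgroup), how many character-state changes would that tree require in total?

9

Map each character onto ((Species L,Species D),((Species J,Species M),Species R)) (rooted by Outgroup) and count the minimum state changes it requires (Fitch parsimony):
Char. 1: 1; Char. 2: 1; Char. 3: 2; Char. 4: 2; Char. 5: 2; Char. 6: 1.
Total tree length = 9.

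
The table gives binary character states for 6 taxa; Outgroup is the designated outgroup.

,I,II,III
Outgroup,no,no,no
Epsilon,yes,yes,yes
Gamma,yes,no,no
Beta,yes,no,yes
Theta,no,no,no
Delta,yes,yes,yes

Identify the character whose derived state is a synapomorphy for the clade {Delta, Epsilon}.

The outgroup has state 'no' for every character, so 'yes' is the derived state throughout.
Only Beta, Delta, Epsilon, and Gamma show the derived state 'yes' for I, supporting them as a clade.
Only Delta and Epsilon show the derived state 'yes' for II, supporting them as a clade.
III (derived state 'yes') is shared by Beta, Delta, and Epsilon — a synapomorphy uniting that clade.
Most parsimonious ingroup topology: ((((Epsilon,Delta),Beta),Gamma),Theta).
The clade {Delta, Epsilon} is supported by II: its derived state 'yes' occurs in exactly those taxa and in no other taxon (including the outgroup).

II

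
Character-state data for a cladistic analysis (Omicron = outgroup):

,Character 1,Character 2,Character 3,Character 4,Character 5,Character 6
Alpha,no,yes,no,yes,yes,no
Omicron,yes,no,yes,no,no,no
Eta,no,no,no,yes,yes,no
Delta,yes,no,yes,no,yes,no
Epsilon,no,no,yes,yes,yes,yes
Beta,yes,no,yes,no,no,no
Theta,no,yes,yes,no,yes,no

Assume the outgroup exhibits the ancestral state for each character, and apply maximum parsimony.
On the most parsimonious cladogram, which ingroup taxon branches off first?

Character polarity is set by the outgroup: the derived state is whichever differs from the outgroup's state, so for Character 1, Character 3 the derived state is 'no', and for the remaining characters it is 'yes'.
Character 1: derived state 'no' in Alpha, Epsilon, Eta, and Theta only — synapomorphy for {Alpha, Epsilon, Eta, Theta}.
Character 2 (state 'yes') occurs in Alpha and Theta but conflicts with the nesting implied by the other characters — most parsimoniously interpreted as homoplasy.
Character 3: derived state 'no' in Alpha and Eta only — synapomorphy for {Alpha, Eta}.
Character 4 (derived state 'yes') is shared by Alpha, Epsilon, and Eta — a synapomorphy uniting that clade.
Character 5 (derived state 'yes') is shared by Alpha, Delta, Epsilon, Eta, and Theta — a synapomorphy uniting that clade.
Character 6: derived state 'yes' in Epsilon only — an autapomorphy, so it tells us nothing about relationships among taxa.
Most parsimonious ingroup topology: ((((Epsilon,(Eta,Alpha)),Theta),Delta),Beta).
Beta is sister to the clade containing all other ingroup taxa, so it is the earliest-diverging (most basal) ingroup lineage.

Beta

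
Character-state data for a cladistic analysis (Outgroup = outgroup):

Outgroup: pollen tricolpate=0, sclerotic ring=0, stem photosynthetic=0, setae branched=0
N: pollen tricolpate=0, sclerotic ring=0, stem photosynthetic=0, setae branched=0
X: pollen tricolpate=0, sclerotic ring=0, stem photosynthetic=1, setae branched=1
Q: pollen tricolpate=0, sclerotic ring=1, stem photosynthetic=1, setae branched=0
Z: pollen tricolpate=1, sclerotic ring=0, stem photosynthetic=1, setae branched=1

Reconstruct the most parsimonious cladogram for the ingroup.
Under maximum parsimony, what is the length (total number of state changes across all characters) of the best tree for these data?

The outgroup has state '0' for every character, so '1' is the derived state throughout.
pollen tricolpate: derived state '1' in Z only — an autapomorphy, so it tells us nothing about relationships among taxa.
sclerotic ring: derived state '1' in Q only — an autapomorphy, so it tells us nothing about relationships among taxa.
Only Q, X, and Z show the derived state '1' for stem photosynthetic, supporting them as a clade.
setae branched: derived state '1' in X and Z only — synapomorphy for {X, Z}.
Most parsimonious ingroup topology: (N,((X,Z),Q)).
Changes per character on this tree: pollen tricolpate: 1; sclerotic ring: 1; stem photosynthetic: 1; setae branched: 1.
Total = 4.

4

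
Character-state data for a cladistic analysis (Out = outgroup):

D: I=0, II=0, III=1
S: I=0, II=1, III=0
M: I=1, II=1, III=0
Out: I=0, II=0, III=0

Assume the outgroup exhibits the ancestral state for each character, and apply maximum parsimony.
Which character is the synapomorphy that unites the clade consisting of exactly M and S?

II

The outgroup has state '0' for every character, so '1' is the derived state throughout.
I: derived state '1' in M only — an autapomorphy, so it tells us nothing about relationships among taxa.
II (derived state '1') is shared by M and S — a synapomorphy uniting that clade.
III: derived state '1' in D only — an autapomorphy, so it tells us nothing about relationships among taxa.
Most parsimonious ingroup topology: (D,(M,S)).
The clade {M, S} is supported by II: its derived state '1' occurs in exactly those taxa and in no other taxon (including the outgroup).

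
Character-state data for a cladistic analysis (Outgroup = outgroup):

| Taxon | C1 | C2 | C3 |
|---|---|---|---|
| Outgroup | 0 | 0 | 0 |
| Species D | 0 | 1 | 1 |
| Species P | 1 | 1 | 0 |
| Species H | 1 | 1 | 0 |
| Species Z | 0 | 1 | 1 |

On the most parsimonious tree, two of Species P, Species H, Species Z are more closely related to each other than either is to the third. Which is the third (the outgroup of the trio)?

Species Z

The outgroup has state '0' for every character, so '1' is the derived state throughout.
C1 (derived state '1') is shared by Species H and Species P — a synapomorphy uniting that clade.
All ingroup taxa share the derived state '1' for C2; it defines the ingroup but does not resolve relationships within it.
Only Species D and Species Z show the derived state '1' for C3, supporting them as a clade.
Most parsimonious ingroup topology: ((Species D,Species Z),(Species P,Species H)).
Species P and Species H share a more recent common ancestor with each other than either does with Species Z, so Species Z is the least closely related of the three.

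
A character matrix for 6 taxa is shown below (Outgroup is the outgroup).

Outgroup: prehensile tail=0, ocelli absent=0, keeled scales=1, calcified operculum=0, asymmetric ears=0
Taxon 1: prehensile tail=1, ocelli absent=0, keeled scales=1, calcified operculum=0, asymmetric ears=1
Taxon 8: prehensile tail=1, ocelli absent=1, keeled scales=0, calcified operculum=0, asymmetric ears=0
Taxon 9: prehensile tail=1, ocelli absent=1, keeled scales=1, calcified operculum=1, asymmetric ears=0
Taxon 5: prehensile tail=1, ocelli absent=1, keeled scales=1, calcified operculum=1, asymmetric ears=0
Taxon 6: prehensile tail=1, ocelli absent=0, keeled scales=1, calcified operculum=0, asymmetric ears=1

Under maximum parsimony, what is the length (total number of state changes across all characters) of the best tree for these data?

5

Character polarity is set by the outgroup: the derived state is whichever differs from the outgroup's state, so for keeled scales the derived state is '0', and for the remaining characters it is '1'.
prehensile tail (derived state '1') is shared by all ingroup taxa — unites the whole ingroup.
ocelli absent (derived state '1') is shared by Taxon 5, Taxon 8, and Taxon 9 — a synapomorphy uniting that clade.
keeled scales (derived state '0') is unique to Taxon 8 (autapomorphy; uninformative for grouping).
calcified operculum: derived state '1' in Taxon 5 and Taxon 9 only — synapomorphy for {Taxon 5, Taxon 9}.
Only Taxon 1 and Taxon 6 show the derived state '1' for asymmetric ears, supporting them as a clade.
Most parsimonious ingroup topology: ((Taxon 1,Taxon 6),(Taxon 8,(Taxon 9,Taxon 5))).
Changes per character on this tree: prehensile tail: 1; ocelli absent: 1; keeled scales: 1; calcified operculum: 1; asymmetric ears: 1.
Total = 5.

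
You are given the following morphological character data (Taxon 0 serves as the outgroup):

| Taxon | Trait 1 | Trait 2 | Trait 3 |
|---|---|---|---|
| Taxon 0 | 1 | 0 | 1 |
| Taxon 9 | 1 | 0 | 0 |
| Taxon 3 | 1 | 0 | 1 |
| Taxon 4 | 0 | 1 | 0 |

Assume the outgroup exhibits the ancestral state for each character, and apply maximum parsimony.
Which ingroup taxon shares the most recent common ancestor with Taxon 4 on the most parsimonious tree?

Character polarity is set by the outgroup: the derived state is whichever differs from the outgroup's state, so for Trait 1, Trait 3 the derived state is '0', and for the remaining characters it is '1'.
Trait 1: derived state '0' in Taxon 4 only — an autapomorphy, so it tells us nothing about relationships among taxa.
Trait 2 (derived state '1') is unique to Taxon 4 (autapomorphy; uninformative for grouping).
Only Taxon 4 and Taxon 9 show the derived state '0' for Trait 3, supporting them as a clade.
Most parsimonious ingroup topology: ((Taxon 9,Taxon 4),Taxon 3).
Taxon 4 and Taxon 9 form a cherry on this tree, so they are sister taxa.

Taxon 9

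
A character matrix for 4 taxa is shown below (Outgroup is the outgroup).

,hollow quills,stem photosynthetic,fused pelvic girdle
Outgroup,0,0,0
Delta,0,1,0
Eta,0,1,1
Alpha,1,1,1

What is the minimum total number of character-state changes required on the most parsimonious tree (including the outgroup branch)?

3

The outgroup has state '0' for every character, so '1' is the derived state throughout.
hollow quills (derived state '1') is unique to Alpha (autapomorphy; uninformative for grouping).
All ingroup taxa share the derived state '1' for stem photosynthetic; it defines the ingroup but does not resolve relationships within it.
fused pelvic girdle: derived state '1' in Alpha and Eta only — synapomorphy for {Alpha, Eta}.
Most parsimonious ingroup topology: (Delta,(Eta,Alpha)).
Changes per character on this tree: hollow quills: 1; stem photosynthetic: 1; fused pelvic girdle: 1.
Total = 3.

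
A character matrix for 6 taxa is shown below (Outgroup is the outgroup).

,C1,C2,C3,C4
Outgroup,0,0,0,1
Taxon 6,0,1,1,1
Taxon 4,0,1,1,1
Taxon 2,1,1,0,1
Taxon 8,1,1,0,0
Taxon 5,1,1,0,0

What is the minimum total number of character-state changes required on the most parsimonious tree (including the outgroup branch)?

4

Character polarity is set by the outgroup: the derived state is whichever differs from the outgroup's state, so for C4 the derived state is '0', and for the remaining characters it is '1'.
C1: derived state '1' in Taxon 2, Taxon 5, and Taxon 8 only — synapomorphy for {Taxon 2, Taxon 5, Taxon 8}.
C2 (derived state '1') is shared by all ingroup taxa — unites the whole ingroup.
C3: derived state '1' in Taxon 4 and Taxon 6 only — synapomorphy for {Taxon 4, Taxon 6}.
Only Taxon 5 and Taxon 8 show the derived state '0' for C4, supporting them as a clade.
Most parsimonious ingroup topology: ((Taxon 4,Taxon 6),((Taxon 8,Taxon 5),Taxon 2)).
Changes per character on this tree: C1: 1; C2: 1; C3: 1; C4: 1.
Total = 4.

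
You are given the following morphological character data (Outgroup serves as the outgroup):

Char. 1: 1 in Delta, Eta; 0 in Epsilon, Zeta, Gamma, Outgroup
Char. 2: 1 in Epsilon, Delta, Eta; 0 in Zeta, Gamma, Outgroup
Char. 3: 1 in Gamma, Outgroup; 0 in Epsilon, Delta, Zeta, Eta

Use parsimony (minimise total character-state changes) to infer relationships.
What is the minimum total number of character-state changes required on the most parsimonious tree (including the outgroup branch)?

Character polarity is set by the outgroup: the derived state is whichever differs from the outgroup's state, so for Char. 3 the derived state is '0', and for the remaining characters it is '1'.
Char. 1: derived state '1' in Delta and Eta only — synapomorphy for {Delta, Eta}.
Only Delta, Epsilon, and Eta show the derived state '1' for Char. 2, supporting them as a clade.
Char. 3: derived state '0' in Delta, Epsilon, Eta, and Zeta only — synapomorphy for {Delta, Epsilon, Eta, Zeta}.
Most parsimonious ingroup topology: ((((Eta,Delta),Epsilon),Zeta),Gamma).
Changes per character on this tree: Char. 1: 1; Char. 2: 1; Char. 3: 1.
Total = 3.

3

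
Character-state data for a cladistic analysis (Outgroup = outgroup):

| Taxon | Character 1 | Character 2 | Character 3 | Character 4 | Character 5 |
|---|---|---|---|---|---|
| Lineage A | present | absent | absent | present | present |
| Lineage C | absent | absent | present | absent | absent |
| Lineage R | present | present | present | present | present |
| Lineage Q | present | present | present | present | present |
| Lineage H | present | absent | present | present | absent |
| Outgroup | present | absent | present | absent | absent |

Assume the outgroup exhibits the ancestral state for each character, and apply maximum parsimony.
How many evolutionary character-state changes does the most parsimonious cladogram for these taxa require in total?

Character polarity is set by the outgroup: the derived state is whichever differs from the outgroup's state, so for Character 1, Character 3 the derived state is 'absent', and for the remaining characters it is 'present'.
Character 1 (derived state 'absent') is unique to Lineage C (autapomorphy; uninformative for grouping).
Character 2: derived state 'present' in Lineage Q and Lineage R only — synapomorphy for {Lineage Q, Lineage R}.
Character 3: derived state 'absent' in Lineage A only — an autapomorphy, so it tells us nothing about relationships among taxa.
Only Lineage A, Lineage H, Lineage Q, and Lineage R show the derived state 'present' for Character 4, supporting them as a clade.
Only Lineage A, Lineage Q, and Lineage R show the derived state 'present' for Character 5, supporting them as a clade.
Most parsimonious ingroup topology: ((((Lineage Q,Lineage R),Lineage A),Lineage H),Lineage C).
Changes per character on this tree: Character 1: 1; Character 2: 1; Character 3: 1; Character 4: 1; Character 5: 1.
Total = 5.

5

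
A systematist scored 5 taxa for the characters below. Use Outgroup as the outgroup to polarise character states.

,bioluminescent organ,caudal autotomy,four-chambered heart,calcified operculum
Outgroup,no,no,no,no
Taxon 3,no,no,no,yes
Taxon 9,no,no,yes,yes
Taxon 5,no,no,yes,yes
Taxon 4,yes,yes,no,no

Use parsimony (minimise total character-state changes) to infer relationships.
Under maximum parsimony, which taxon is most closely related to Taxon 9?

Taxon 5

The outgroup has state 'no' for every character, so 'yes' is the derived state throughout.
bioluminescent organ: derived state 'yes' in Taxon 4 only — an autapomorphy, so it tells us nothing about relationships among taxa.
caudal autotomy: derived state 'yes' in Taxon 4 only — an autapomorphy, so it tells us nothing about relationships among taxa.
four-chambered heart: derived state 'yes' in Taxon 5 and Taxon 9 only — synapomorphy for {Taxon 5, Taxon 9}.
calcified operculum: derived state 'yes' in Taxon 3, Taxon 5, and Taxon 9 only — synapomorphy for {Taxon 3, Taxon 5, Taxon 9}.
Most parsimonious ingroup topology: ((Taxon 3,(Taxon 9,Taxon 5)),Taxon 4).
Taxon 9 and Taxon 5 form a cherry on this tree, so they are sister taxa.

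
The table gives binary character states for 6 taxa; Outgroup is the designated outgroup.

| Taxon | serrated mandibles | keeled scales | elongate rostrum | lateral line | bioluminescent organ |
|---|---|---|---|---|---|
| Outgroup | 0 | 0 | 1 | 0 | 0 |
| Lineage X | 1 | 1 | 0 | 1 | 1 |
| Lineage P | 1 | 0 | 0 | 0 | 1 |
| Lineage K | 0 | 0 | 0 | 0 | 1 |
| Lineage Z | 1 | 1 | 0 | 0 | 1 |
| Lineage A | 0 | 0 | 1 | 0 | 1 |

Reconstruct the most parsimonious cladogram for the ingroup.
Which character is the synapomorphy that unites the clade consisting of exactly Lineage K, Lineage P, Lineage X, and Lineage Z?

elongate rostrum

Character polarity is set by the outgroup: the derived state is whichever differs from the outgroup's state, so for elongate rostrum the derived state is '0', and for the remaining characters it is '1'.
Only Lineage P, Lineage X, and Lineage Z show the derived state '1' for serrated mandibles, supporting them as a clade.
keeled scales: derived state '1' in Lineage X and Lineage Z only — synapomorphy for {Lineage X, Lineage Z}.
elongate rostrum: derived state '0' in Lineage K, Lineage P, Lineage X, and Lineage Z only — synapomorphy for {Lineage K, Lineage P, Lineage X, Lineage Z}.
lateral line: derived state '1' in Lineage X only — an autapomorphy, so it tells us nothing about relationships among taxa.
bioluminescent organ (derived state '1') is shared by all ingroup taxa — unites the whole ingroup.
Most parsimonious ingroup topology: ((((Lineage X,Lineage Z),Lineage P),Lineage K),Lineage A).
The clade {Lineage K, Lineage P, Lineage X, Lineage Z} is supported by elongate rostrum: its derived state '0' occurs in exactly those taxa and in no other taxon (including the outgroup).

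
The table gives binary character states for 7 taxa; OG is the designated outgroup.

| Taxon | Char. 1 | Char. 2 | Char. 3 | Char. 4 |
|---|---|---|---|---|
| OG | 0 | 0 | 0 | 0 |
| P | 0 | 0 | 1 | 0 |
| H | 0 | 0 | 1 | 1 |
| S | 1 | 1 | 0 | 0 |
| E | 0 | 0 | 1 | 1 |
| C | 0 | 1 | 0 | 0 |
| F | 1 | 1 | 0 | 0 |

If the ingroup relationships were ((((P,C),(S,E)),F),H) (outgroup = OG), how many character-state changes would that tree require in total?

Map each character onto ((((P,C),(S,E)),F),H) (rooted by OG) and count the minimum state changes it requires (Fitch parsimony):
Char. 1: 2; Char. 2: 3; Char. 3: 3; Char. 4: 2.
Total tree length = 10.

10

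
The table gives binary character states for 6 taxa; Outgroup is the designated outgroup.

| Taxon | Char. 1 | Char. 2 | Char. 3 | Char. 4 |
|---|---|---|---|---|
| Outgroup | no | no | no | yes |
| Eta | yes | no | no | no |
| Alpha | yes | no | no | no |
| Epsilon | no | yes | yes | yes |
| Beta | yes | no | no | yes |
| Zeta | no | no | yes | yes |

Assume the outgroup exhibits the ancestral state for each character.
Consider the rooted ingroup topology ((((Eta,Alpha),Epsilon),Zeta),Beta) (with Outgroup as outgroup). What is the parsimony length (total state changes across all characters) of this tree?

6

Map each character onto ((((Eta,Alpha),Epsilon),Zeta),Beta) (rooted by Outgroup) and count the minimum state changes it requires (Fitch parsimony):
Char. 1: 2; Char. 2: 1; Char. 3: 2; Char. 4: 1.
Total tree length = 6.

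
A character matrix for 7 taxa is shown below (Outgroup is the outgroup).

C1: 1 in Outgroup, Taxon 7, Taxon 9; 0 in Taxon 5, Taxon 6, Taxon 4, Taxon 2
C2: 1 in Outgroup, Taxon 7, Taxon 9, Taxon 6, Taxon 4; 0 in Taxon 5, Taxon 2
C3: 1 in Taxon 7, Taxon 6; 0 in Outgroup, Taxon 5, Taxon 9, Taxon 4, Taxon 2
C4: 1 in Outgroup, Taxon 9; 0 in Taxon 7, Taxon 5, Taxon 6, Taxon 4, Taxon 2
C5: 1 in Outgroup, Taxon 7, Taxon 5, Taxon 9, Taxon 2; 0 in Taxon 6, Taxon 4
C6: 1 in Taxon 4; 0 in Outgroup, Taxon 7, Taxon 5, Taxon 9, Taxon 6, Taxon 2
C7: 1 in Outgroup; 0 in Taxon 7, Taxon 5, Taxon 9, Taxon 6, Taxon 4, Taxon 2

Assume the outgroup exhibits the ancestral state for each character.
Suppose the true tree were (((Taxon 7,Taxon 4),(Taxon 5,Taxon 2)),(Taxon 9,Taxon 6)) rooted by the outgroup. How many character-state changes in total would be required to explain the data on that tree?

Map each character onto (((Taxon 7,Taxon 4),(Taxon 5,Taxon 2)),(Taxon 9,Taxon 6)) (rooted by Outgroup) and count the minimum state changes it requires (Fitch parsimony):
C1: 3; C2: 1; C3: 2; C4: 2; C5: 2; C6: 1; C7: 1.
Total tree length = 12.

12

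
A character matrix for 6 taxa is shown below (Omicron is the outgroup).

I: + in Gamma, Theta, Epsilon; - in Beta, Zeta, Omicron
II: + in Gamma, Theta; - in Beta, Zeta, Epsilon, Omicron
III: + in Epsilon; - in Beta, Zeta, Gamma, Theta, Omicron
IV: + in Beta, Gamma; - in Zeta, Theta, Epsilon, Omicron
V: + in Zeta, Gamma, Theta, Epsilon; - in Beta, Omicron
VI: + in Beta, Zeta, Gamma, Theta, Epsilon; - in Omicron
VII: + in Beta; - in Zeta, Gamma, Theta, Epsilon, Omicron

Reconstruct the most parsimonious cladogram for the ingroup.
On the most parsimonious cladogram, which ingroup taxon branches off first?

The outgroup has state '-' for every character, so '+' is the derived state throughout.
Only Epsilon, Gamma, and Theta show the derived state '+' for I, supporting them as a clade.
II (derived state '+') is shared by Gamma and Theta — a synapomorphy uniting that clade.
III: derived state '+' in Epsilon only — an autapomorphy, so it tells us nothing about relationships among taxa.
IV (state '+') occurs in Beta and Gamma but conflicts with the nesting implied by the other characters — most parsimoniously interpreted as homoplasy.
V: derived state '+' in Epsilon, Gamma, Theta, and Zeta only — synapomorphy for {Epsilon, Gamma, Theta, Zeta}.
All ingroup taxa share the derived state '+' for VI; it defines the ingroup but does not resolve relationships within it.
VII (derived state '+') is unique to Beta (autapomorphy; uninformative for grouping).
Most parsimonious ingroup topology: ((((Theta,Gamma),Epsilon),Zeta),Beta).
Beta is sister to the clade containing all other ingroup taxa, so it is the earliest-diverging (most basal) ingroup lineage.

Beta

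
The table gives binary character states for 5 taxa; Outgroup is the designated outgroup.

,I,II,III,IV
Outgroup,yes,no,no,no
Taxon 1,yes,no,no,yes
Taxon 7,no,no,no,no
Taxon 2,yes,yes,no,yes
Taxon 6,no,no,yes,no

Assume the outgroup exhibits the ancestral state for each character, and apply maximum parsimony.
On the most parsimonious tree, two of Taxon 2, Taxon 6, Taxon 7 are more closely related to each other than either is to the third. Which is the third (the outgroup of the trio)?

Character polarity is set by the outgroup: the derived state is whichever differs from the outgroup's state, so for I the derived state is 'no', and for the remaining characters it is 'yes'.
I: derived state 'no' in Taxon 6 and Taxon 7 only — synapomorphy for {Taxon 6, Taxon 7}.
II: derived state 'yes' in Taxon 2 only — an autapomorphy, so it tells us nothing about relationships among taxa.
III: derived state 'yes' in Taxon 6 only — an autapomorphy, so it tells us nothing about relationships among taxa.
IV: derived state 'yes' in Taxon 1 and Taxon 2 only — synapomorphy for {Taxon 1, Taxon 2}.
Most parsimonious ingroup topology: ((Taxon 1,Taxon 2),(Taxon 7,Taxon 6)).
Taxon 7 and Taxon 6 share a more recent common ancestor with each other than either does with Taxon 2, so Taxon 2 is the least closely related of the three.

Taxon 2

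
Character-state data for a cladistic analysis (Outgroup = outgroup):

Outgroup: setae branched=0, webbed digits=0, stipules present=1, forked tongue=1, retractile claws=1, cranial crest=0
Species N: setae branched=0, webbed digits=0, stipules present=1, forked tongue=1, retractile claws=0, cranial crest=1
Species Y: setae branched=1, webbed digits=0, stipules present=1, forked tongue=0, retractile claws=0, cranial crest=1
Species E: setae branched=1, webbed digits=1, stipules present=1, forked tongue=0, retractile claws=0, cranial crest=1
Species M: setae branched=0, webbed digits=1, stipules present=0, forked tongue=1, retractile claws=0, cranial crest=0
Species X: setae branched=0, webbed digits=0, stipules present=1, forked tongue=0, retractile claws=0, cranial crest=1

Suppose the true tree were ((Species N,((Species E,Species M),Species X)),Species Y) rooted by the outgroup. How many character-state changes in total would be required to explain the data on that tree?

10

Map each character onto ((Species N,((Species E,Species M),Species X)),Species Y) (rooted by Outgroup) and count the minimum state changes it requires (Fitch parsimony):
setae branched: 2; webbed digits: 1; stipules present: 1; forked tongue: 3; retractile claws: 1; cranial crest: 2.
Total tree length = 10.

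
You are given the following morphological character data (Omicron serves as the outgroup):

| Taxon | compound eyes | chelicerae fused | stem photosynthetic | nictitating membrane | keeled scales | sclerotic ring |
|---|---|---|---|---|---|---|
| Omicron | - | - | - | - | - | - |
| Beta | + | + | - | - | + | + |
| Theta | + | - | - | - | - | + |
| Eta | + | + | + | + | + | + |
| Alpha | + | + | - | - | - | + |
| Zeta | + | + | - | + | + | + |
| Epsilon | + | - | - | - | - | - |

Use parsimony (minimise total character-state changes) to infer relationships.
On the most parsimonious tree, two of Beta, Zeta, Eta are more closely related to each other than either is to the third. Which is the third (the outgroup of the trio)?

Beta

The outgroup has state '-' for every character, so '+' is the derived state throughout.
All ingroup taxa share the derived state '+' for compound eyes; it defines the ingroup but does not resolve relationships within it.
Only Alpha, Beta, Eta, and Zeta show the derived state '+' for chelicerae fused, supporting them as a clade.
stem photosynthetic: derived state '+' in Eta only — an autapomorphy, so it tells us nothing about relationships among taxa.
nictitating membrane (derived state '+') is shared by Eta and Zeta — a synapomorphy uniting that clade.
keeled scales: derived state '+' in Beta, Eta, and Zeta only — synapomorphy for {Beta, Eta, Zeta}.
Only Alpha, Beta, Eta, Theta, and Zeta show the derived state '+' for sclerotic ring, supporting them as a clade.
Most parsimonious ingroup topology: ((((Beta,(Eta,Zeta)),Alpha),Theta),Epsilon).
Eta and Zeta share a more recent common ancestor with each other than either does with Beta, so Beta is the least closely related of the three.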